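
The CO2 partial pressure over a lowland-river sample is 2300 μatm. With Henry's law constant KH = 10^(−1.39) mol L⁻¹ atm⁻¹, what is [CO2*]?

[CO2*] = 93.7 μmol/L

KH = 10^(−1.39) = 4.074×10^-2 mol L⁻¹ atm⁻¹
[CO2*] = KH · pCO2 = 4.074×10^-2 × 2300×10^-6 atm = 9.37×10^-5 mol/L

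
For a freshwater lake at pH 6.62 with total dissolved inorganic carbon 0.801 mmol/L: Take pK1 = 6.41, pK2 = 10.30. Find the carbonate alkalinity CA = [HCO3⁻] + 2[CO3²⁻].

CA = 0.496 mmol/L

CA = [HCO3⁻] + 2[CO3²⁻] = (α₁ + 2α₂)·DIC
At pH 6.62: [H⁺]/K1 = 10^-0.21 = 0.61660, K2/[H⁺] = 10^-3.68 = 0.00020893
α₁ = 1/(1 + 0.61660 + 0.00020893) = 1/1.6168 = 0.6185; α₂ = α₁·K2/[H⁺] = 0.0001292
α₁ + 2α₂ = 0.6188
CA = 0.6188 × 0.801 = 0.496 mmol/L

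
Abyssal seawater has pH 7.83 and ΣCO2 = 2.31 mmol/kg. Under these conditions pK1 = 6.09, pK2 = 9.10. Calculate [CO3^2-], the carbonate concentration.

α₂ = 1 / (1 + [H⁺]/K2 + [H⁺]²/(K1K2)) = 1 / (1 + 10^+1.27 + 10^-0.47)
   = 1 / (1 + 18.621 + 0.33884) = 1/19.960 = 0.05010
[CO3²⁻] = α₂ × DIC = 0.05010 × 2.31 = 0.116 mmol/kg

[CO3²⁻] = 0.116 mmol/kg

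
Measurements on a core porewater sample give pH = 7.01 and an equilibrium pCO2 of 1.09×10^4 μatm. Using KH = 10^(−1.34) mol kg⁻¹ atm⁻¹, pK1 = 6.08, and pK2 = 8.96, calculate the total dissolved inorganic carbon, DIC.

DIC = 4.79 mmol/kg

[CO2*] = KH · pCO2 = 10^(−1.34) × 1.09×10^4×10^-6 = 4.982×10^-4 mol/kg
α₀ = 1/(1 + K1/[H⁺] + K1K2/[H⁺]²) = 1/(1 + 10^+0.93 + 10^-1.02) = 0.1041
DIC = [CO2*]/α₀ = 4.982×10^-4 / 0.1041 = 4.79 mmol/kg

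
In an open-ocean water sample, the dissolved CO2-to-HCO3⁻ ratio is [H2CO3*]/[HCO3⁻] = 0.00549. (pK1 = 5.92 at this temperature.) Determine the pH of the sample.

From K1 = [H⁺][HCO3⁻]/[H2CO3*]:  pH = pK1 − log₁₀([H2CO3*]/[HCO3⁻])
log₁₀(0.00549) = -2.260
pH = 5.92 − (-2.260) = 8.18

pH = 8.18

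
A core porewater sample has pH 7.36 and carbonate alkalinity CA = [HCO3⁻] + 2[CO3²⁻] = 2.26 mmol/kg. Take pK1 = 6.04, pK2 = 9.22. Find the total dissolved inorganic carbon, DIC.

DIC = 2.33 mmol/kg

CA = [HCO3⁻] + 2[CO3²⁻] = (α₁ + 2α₂)·DIC
At pH 7.36: [H⁺]/K1 = 10^-1.32 = 0.047863, K2/[H⁺] = 10^-1.86 = 0.013804
α₁ = 1/(1 + 0.047863 + 0.013804) = 1/1.0617 = 0.9419; α₂ = α₁·K2/[H⁺] = 0.01300
α₁ + 2α₂ = 0.9679
DIC = CA / (α₁ + 2α₂) = 2.26 / 0.9679 = 2.33 mmol/kg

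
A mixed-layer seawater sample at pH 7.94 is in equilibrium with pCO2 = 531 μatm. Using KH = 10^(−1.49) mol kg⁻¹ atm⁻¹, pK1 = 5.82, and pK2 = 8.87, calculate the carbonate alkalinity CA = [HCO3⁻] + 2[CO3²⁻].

CA = 2.80 mmol/kg

[CO2*] = KH · pCO2 = 10^(−1.49) × 531×10^-6 = 1.718×10^-5 mol/kg
α₀ = 1/(1 + K1/[H⁺] + K1K2/[H⁺]²) = 1/(1 + 10^+2.12 + 10^+1.19) = 0.006742
DIC = [CO2*]/α₀ = 1.718×10^-5 / 0.006742 = 2.548 mmol/kg
CA = (α₁ + 2α₂)·DIC = (0.8888 + 2×0.1044) × 2.548 = 2.80 mmol/kg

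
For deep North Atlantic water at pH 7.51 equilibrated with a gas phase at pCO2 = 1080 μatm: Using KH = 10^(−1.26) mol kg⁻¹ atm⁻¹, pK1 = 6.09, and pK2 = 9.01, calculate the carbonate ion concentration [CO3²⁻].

[CO3²⁻] = 0.0494 mmol/kg

[CO2*] = KH · pCO2 = 10^(−1.26) × 1080×10^-6 = 5.935×10^-5 mol/kg
α₀ = 1/(1 + K1/[H⁺] + K1K2/[H⁺]²) = 1/(1 + 10^+1.42 + 10^-0.08) = 0.03554
DIC = [CO2*]/α₀ = 5.935×10^-5 / 0.03554 = 1.670 mmol/kg
[CO3²⁻] = α₂·DIC; α₂ = 0.02956, so [CO3²⁻] = 0.02956 × 1.670 = 0.0494 mmol/kg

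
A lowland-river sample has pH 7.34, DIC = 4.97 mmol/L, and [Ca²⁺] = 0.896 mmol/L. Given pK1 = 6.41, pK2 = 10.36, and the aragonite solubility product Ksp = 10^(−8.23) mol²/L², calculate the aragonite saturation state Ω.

α₂ = 1 / (1 + [H⁺]/K2 + [H⁺]²/(K1K2)) = 1 / (1 + 10^+3.02 + 10^+2.09)
   = 1 / (1 + 1047.1 + 123.03) = 1/1171.2 = 0.0008539
[CO3²⁻] = α₂ × DIC = 0.0008539 × 4.97 = 0.004244 mmol/L = 4.244 μmol/L
Ksp = 10^(−8.23) = 5.888×10^-9
Ω = [Ca²⁺][CO3²⁻]/Ksp = (0.896×10^-3)(4.244×10^-6) / 5.888×10^-9 = 0.646

Ω = 0.646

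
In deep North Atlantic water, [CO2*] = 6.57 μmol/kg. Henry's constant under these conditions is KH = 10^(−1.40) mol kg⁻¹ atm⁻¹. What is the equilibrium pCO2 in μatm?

pCO2 = 165 μatm

KH = 10^(−1.40) = 3.981×10^-2 mol kg⁻¹ atm⁻¹
pCO2 = [CO2*]/KH = 6.57×10^-6 / 3.981×10^-2 = 1.65×10^-4 atm = 165 μatm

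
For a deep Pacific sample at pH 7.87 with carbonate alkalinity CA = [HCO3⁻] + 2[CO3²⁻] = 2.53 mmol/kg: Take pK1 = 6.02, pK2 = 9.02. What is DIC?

CA = [HCO3⁻] + 2[CO3²⁻] = (α₁ + 2α₂)·DIC
At pH 7.87: [H⁺]/K1 = 10^-1.85 = 0.014125, K2/[H⁺] = 10^-1.15 = 0.070795
α₁ = 1/(1 + 0.014125 + 0.070795) = 1/1.0849 = 0.9217; α₂ = α₁·K2/[H⁺] = 0.06525
α₁ + 2α₂ = 1.0522
DIC = CA / (α₁ + 2α₂) = 2.53 / 1.0522 = 2.40 mmol/kg

DIC = 2.40 mmol/kg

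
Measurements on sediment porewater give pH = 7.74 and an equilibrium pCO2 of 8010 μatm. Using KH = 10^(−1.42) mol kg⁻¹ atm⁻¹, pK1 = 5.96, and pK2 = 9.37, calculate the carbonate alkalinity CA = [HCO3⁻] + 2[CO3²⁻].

[CO2*] = KH · pCO2 = 10^(−1.42) × 8010×10^-6 = 3.045×10^-4 mol/kg
α₀ = 1/(1 + K1/[H⁺] + K1K2/[H⁺]²) = 1/(1 + 10^+1.78 + 10^+0.15) = 0.01596
DIC = [CO2*]/α₀ = 3.045×10^-4 / 0.01596 = 19.08 mmol/kg
CA = (α₁ + 2α₂)·DIC = (0.9615 + 2×0.02254) × 19.08 = 19.2 mmol/kg

CA = 19.2 mmol/kg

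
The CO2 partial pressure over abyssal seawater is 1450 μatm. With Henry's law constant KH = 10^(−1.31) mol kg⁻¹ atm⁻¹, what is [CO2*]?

KH = 10^(−1.31) = 4.898×10^-2 mol kg⁻¹ atm⁻¹
[CO2*] = KH · pCO2 = 4.898×10^-2 × 1450×10^-6 atm = 7.10×10^-5 mol/kg

[CO2*] = 71.0 μmol/kg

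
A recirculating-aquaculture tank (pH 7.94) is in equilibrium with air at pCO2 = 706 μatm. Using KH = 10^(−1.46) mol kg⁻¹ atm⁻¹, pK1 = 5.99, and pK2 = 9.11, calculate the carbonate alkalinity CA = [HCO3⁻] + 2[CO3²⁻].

[CO2*] = KH · pCO2 = 10^(−1.46) × 706×10^-6 = 2.448×10^-5 mol/kg
α₀ = 1/(1 + K1/[H⁺] + K1K2/[H⁺]²) = 1/(1 + 10^+1.95 + 10^+0.78) = 0.01040
DIC = [CO2*]/α₀ = 2.448×10^-5 / 0.01040 = 2.354 mmol/kg
CA = (α₁ + 2α₂)·DIC = (0.9269 + 2×0.06267) × 2.354 = 2.48 mmol/kg

CA = 2.48 mmol/kg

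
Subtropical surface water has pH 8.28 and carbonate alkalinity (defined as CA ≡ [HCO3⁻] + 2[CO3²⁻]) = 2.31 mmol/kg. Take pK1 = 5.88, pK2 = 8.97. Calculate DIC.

CA = [HCO3⁻] + 2[CO3²⁻] = (α₁ + 2α₂)·DIC
At pH 8.28: [H⁺]/K1 = 10^-2.40 = 0.0039811, K2/[H⁺] = 10^-0.69 = 0.20417
α₁ = 1/(1 + 0.0039811 + 0.20417) = 1/1.2082 = 0.8277; α₂ = α₁·K2/[H⁺] = 0.1690
α₁ + 2α₂ = 1.1657
DIC = CA / (α₁ + 2α₂) = 2.31 / 1.1657 = 1.98 mmol/kg

DIC = 1.98 mmol/kg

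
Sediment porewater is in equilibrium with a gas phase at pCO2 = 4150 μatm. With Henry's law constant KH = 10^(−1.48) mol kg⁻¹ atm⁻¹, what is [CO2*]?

[CO2*] = 137 μmol/kg

KH = 10^(−1.48) = 3.311×10^-2 mol kg⁻¹ atm⁻¹
[CO2*] = KH · pCO2 = 3.311×10^-2 × 4150×10^-6 atm = 1.37×10^-4 mol/kg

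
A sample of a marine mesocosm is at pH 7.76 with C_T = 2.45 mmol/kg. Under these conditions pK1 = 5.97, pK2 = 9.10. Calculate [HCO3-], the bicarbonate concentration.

α₁ = 1 / (1 + [H⁺]/K1 + K2/[H⁺]) = 1 / (1 + 10^-1.79 + 10^-1.34)
   = 1 / (1 + 0.016218 + 0.045709) = 1/1.0619 = 0.9417
[HCO3⁻] = α₁ × DIC = 0.9417 × 2.45 = 2.31 mmol/kg

[HCO3⁻] = 2.31 mmol/kg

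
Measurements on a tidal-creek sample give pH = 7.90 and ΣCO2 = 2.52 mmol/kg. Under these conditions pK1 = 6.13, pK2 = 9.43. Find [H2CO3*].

[CO2*] = 0.0409 mmol/kg

α₀ = 1 / (1 + K1/[H⁺] + K1K2/[H⁺]²) = 1 / (1 + 10^+1.77 + 10^+0.24)
   = 1 / (1 + 58.884 + 1.7378) = 1/61.622 = 0.01623
[CO2*] = α₀ × DIC = 0.01623 × 2.52 = 0.0409 mmol/kg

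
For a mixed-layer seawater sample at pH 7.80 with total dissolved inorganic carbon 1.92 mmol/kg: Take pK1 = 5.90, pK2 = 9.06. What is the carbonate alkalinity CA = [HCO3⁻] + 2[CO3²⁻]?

CA = [HCO3⁻] + 2[CO3²⁻] = (α₁ + 2α₂)·DIC
At pH 7.80: [H⁺]/K1 = 10^-1.90 = 0.012589, K2/[H⁺] = 10^-1.26 = 0.054954
α₁ = 1/(1 + 0.012589 + 0.054954) = 1/1.0675 = 0.9367; α₂ = α₁·K2/[H⁺] = 0.05148
α₁ + 2α₂ = 1.0397
CA = 1.0397 × 1.92 = 2.00 mmol/kg

CA = 2.00 mmol/kg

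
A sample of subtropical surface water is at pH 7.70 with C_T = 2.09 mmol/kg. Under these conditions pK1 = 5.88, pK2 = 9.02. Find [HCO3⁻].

α₁ = 1 / (1 + [H⁺]/K1 + K2/[H⁺]) = 1 / (1 + 10^-1.82 + 10^-1.32)
   = 1 / (1 + 0.015136 + 0.047863) = 1/1.0630 = 0.9407
[HCO3⁻] = α₁ × DIC = 0.9407 × 2.09 = 1.97 mmol/kg

[HCO3⁻] = 1.97 mmol/kg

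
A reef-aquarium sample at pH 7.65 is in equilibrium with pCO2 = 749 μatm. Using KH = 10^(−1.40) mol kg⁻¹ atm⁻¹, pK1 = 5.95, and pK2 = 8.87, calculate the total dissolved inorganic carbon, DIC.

[CO2*] = KH · pCO2 = 10^(−1.40) × 749×10^-6 = 2.982×10^-5 mol/kg
α₀ = 1/(1 + K1/[H⁺] + K1K2/[H⁺]²) = 1/(1 + 10^+1.70 + 10^+0.48) = 0.01847
DIC = [CO2*]/α₀ = 2.982×10^-5 / 0.01847 = 1.61 mmol/kg

DIC = 1.61 mmol/kg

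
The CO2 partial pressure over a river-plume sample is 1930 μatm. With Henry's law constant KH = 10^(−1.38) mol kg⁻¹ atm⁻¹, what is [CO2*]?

KH = 10^(−1.38) = 4.169×10^-2 mol kg⁻¹ atm⁻¹
[CO2*] = KH · pCO2 = 4.169×10^-2 × 1930×10^-6 atm = 8.05×10^-5 mol/kg

[CO2*] = 80.5 μmol/kg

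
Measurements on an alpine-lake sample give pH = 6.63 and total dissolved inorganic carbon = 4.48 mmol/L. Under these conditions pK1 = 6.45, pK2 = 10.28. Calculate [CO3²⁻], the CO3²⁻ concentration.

α₂ = 1 / (1 + [H⁺]/K2 + [H⁺]²/(K1K2)) = 1 / (1 + 10^+3.65 + 10^+3.47)
   = 1 / (1 + 4466.8 + 2951.2) = 1/7419.0 = 0.0001348
[CO3²⁻] = α₂ × DIC = 0.0001348 × 4.48 = 0.000604 mmol/L = 0.604 μmol/L

[CO3²⁻] = 0.604 μmol/L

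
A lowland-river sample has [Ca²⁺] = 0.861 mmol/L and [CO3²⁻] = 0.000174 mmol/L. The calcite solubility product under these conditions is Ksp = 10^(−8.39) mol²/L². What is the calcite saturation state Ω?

Ksp = 10^(−8.39) = 4.074×10^-9
Ω = [Ca²⁺][CO3²⁻]/Ksp = (0.861×10^-3)(0.000174×10^-3) / 4.074×10^-9 = 0.0368

Ω = 0.0368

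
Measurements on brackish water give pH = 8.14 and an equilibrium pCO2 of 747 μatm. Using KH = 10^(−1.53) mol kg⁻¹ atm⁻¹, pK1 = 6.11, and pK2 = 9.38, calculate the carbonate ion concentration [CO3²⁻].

[CO2*] = KH · pCO2 = 10^(−1.53) × 747×10^-6 = 2.205×10^-5 mol/kg
α₀ = 1/(1 + K1/[H⁺] + K1K2/[H⁺]²) = 1/(1 + 10^+2.03 + 10^+0.79) = 0.008748
DIC = [CO2*]/α₀ = 2.205×10^-5 / 0.008748 = 2.520 mmol/kg
[CO3²⁻] = α₂·DIC; α₂ = 0.05394, so [CO3²⁻] = 0.05394 × 2.520 = 0.136 mmol/kg

[CO3²⁻] = 0.136 mmol/kg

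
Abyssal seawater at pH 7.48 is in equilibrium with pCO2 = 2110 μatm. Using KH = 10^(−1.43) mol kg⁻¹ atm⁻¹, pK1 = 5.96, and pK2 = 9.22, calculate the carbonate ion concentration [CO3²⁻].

[CO3²⁻] = 0.0472 mmol/kg

[CO2*] = KH · pCO2 = 10^(−1.43) × 2110×10^-6 = 7.839×10^-5 mol/kg
α₀ = 1/(1 + K1/[H⁺] + K1K2/[H⁺]²) = 1/(1 + 10^+1.52 + 10^-0.22) = 0.02881
DIC = [CO2*]/α₀ = 7.839×10^-5 / 0.02881 = 2.721 mmol/kg
[CO3²⁻] = α₂·DIC; α₂ = 0.01736, so [CO3²⁻] = 0.01736 × 2.721 = 0.0472 mmol/kg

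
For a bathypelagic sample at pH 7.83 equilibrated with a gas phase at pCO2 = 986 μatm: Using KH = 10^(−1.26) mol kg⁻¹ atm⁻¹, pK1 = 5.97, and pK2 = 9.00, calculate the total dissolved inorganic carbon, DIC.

[CO2*] = KH · pCO2 = 10^(−1.26) × 986×10^-6 = 5.418×10^-5 mol/kg
α₀ = 1/(1 + K1/[H⁺] + K1K2/[H⁺]²) = 1/(1 + 10^+1.86 + 10^+0.69) = 0.01276
DIC = [CO2*]/α₀ = 5.418×10^-5 / 0.01276 = 4.24 mmol/kg

DIC = 4.24 mmol/kg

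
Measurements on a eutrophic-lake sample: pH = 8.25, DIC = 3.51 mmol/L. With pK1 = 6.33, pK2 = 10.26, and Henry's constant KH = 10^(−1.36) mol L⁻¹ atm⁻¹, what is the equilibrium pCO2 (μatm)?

pCO2 = 946 μatm

α₀ = 1 / (1 + K1/[H⁺] + K1K2/[H⁺]²) = 1 / (1 + 10^+1.92 + 10^-0.09)
   = 1 / (1 + 83.176 + 0.81283) = 1/84.989 = 0.01177
[CO2*] = α₀ × DIC = 0.01177 × 3.51 = 0.04130 mmol/L
pCO2 = [CO2*]/KH = 4.130×10^-5 / 4.365×10^-2 = 946 μatm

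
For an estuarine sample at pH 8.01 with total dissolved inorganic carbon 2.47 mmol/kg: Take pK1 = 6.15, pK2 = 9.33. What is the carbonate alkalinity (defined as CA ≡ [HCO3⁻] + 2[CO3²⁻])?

CA = 2.55 mmol/kg

CA = [HCO3⁻] + 2[CO3²⁻] = (α₁ + 2α₂)·DIC
At pH 8.01: [H⁺]/K1 = 10^-1.86 = 0.013804, K2/[H⁺] = 10^-1.32 = 0.047863
α₁ = 1/(1 + 0.013804 + 0.047863) = 1/1.0617 = 0.9419; α₂ = α₁·K2/[H⁺] = 0.04508
α₁ + 2α₂ = 1.0321
CA = 1.0321 × 2.47 = 2.55 mmol/kg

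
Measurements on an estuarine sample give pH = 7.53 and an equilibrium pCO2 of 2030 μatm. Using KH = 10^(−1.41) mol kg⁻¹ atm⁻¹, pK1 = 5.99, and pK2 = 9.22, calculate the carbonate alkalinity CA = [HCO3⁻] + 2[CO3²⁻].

CA = 2.85 mmol/kg

[CO2*] = KH · pCO2 = 10^(−1.41) × 2030×10^-6 = 7.898×10^-5 mol/kg
α₀ = 1/(1 + K1/[H⁺] + K1K2/[H⁺]²) = 1/(1 + 10^+1.54 + 10^-0.15) = 0.02749
DIC = [CO2*]/α₀ = 7.898×10^-5 / 0.02749 = 2.873 mmol/kg
CA = (α₁ + 2α₂)·DIC = (0.9531 + 2×0.01946) × 2.873 = 2.85 mmol/kg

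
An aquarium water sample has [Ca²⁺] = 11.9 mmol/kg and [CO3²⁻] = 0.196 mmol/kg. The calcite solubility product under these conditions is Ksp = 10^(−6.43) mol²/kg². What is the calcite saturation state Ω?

Ksp = 10^(−6.43) = 3.715×10^-7
Ω = [Ca²⁺][CO3²⁻]/Ksp = (11.9×10^-3)(0.196×10^-3) / 3.715×10^-7 = 6.28

Ω = 6.28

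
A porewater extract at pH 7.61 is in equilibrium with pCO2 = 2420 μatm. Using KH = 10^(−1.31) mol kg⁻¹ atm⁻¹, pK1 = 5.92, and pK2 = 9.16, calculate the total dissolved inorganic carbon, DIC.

[CO2*] = KH · pCO2 = 10^(−1.31) × 2420×10^-6 = 1.185×10^-4 mol/kg
α₀ = 1/(1 + K1/[H⁺] + K1K2/[H⁺]²) = 1/(1 + 10^+1.69 + 10^+0.14) = 0.01947
DIC = [CO2*]/α₀ = 1.185×10^-4 / 0.01947 = 6.09 mmol/kg

DIC = 6.09 mmol/kg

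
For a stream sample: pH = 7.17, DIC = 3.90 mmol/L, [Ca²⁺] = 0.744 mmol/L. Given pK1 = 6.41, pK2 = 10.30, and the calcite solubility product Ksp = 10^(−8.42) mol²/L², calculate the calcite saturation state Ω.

α₂ = 1 / (1 + [H⁺]/K2 + [H⁺]²/(K1K2)) = 1 / (1 + 10^+3.13 + 10^+2.37)
   = 1 / (1 + 1349.0 + 234.42) = 1/1584.4 = 0.0006312
[CO3²⁻] = α₂ × DIC = 0.0006312 × 3.90 = 0.002462 mmol/L = 2.462 μmol/L
Ksp = 10^(−8.42) = 3.802×10^-9
Ω = [Ca²⁺][CO3²⁻]/Ksp = (0.744×10^-3)(2.462×10^-6) / 3.802×10^-9 = 0.482

Ω = 0.482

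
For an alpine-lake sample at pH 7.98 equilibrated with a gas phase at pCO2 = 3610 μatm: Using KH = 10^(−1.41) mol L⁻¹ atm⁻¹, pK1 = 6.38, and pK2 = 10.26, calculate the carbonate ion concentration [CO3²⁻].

[CO2*] = KH · pCO2 = 10^(−1.41) × 3610×10^-6 = 1.404×10^-4 mol/L
α₀ = 1/(1 + K1/[H⁺] + K1K2/[H⁺]²) = 1/(1 + 10^+1.60 + 10^-0.68) = 0.02438
DIC = [CO2*]/α₀ = 1.404×10^-4 / 0.02438 = 5.761 mmol/L
[CO3²⁻] = α₂·DIC; α₂ = 0.005093, so [CO3²⁻] = 0.005093 × 5.761 = 0.0293 mmol/L

[CO3²⁻] = 0.0293 mmol/L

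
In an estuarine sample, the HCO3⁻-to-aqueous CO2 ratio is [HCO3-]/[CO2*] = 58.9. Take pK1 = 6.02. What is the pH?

pH = 7.79

From K1 = [H⁺][HCO3-]/[CO2*]:  pH = pK1 + log₁₀([HCO3-]/[CO2*])
log₁₀(58.9) = +1.770
pH = 6.02 + (+1.770) = 7.79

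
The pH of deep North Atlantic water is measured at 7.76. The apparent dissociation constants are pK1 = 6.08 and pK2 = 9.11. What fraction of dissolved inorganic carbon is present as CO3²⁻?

α₂ = 0.0419

α₂ = 1 / (1 + [H⁺]/K2 + [H⁺]²/(K1K2)) = 1 / (1 + 10^+1.35 + 10^-0.33)
   = 1 / (1 + 22.387 + 0.46774) = 1/23.855 = 0.04192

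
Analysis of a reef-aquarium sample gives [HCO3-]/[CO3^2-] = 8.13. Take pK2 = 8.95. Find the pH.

From K2 = [H⁺][CO3^2-]/[HCO3-]:  pH = pK2 − log₁₀([HCO3-]/[CO3^2-])
log₁₀(8.13) = +0.910
pH = 8.95 − (+0.910) = 8.04

pH = 8.04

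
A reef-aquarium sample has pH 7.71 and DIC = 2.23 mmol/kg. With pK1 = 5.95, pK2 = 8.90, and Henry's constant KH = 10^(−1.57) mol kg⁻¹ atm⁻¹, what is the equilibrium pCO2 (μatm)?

pCO2 = 1330 μatm

α₀ = 1 / (1 + K1/[H⁺] + K1K2/[H⁺]²) = 1 / (1 + 10^+1.76 + 10^+0.57)
   = 1 / (1 + 57.544 + 3.7154) = 1/62.259 = 0.01606
[CO2*] = α₀ × DIC = 0.01606 × 2.23 = 0.03582 mmol/kg
pCO2 = [CO2*]/KH = 3.582×10^-5 / 2.692×10^-2 = 1330 μatm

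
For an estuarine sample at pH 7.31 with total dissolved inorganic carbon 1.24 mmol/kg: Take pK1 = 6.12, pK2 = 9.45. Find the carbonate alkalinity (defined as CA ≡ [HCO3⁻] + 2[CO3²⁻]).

CA = 1.17 mmol/kg

CA = [HCO3⁻] + 2[CO3²⁻] = (α₁ + 2α₂)·DIC
At pH 7.31: [H⁺]/K1 = 10^-1.19 = 0.064565, K2/[H⁺] = 10^-2.14 = 0.0072444
α₁ = 1/(1 + 0.064565 + 0.0072444) = 1/1.0718 = 0.9330; α₂ = α₁·K2/[H⁺] = 0.006759
α₁ + 2α₂ = 0.9465
CA = 0.9465 × 1.24 = 1.17 mmol/kg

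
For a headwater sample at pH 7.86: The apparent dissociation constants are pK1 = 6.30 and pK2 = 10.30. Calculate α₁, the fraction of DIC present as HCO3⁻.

α₁ = 0.970

α₁ = 1 / (1 + [H⁺]/K1 + K2/[H⁺]) = 1 / (1 + 10^-1.56 + 10^-2.44)
   = 1 / (1 + 0.027542 + 0.0036308) = 1/1.0312 = 0.9698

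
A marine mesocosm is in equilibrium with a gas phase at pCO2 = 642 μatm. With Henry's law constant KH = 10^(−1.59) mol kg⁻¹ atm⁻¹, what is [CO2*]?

KH = 10^(−1.59) = 2.570×10^-2 mol kg⁻¹ atm⁻¹
[CO2*] = KH · pCO2 = 2.570×10^-2 × 642×10^-6 atm = 1.65×10^-5 mol/kg

[CO2*] = 16.5 μmol/kg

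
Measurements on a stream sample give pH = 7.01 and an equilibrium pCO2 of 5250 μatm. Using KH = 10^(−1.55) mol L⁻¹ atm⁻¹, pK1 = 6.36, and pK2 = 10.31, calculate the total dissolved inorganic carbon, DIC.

DIC = 0.809 mmol/L

[CO2*] = KH · pCO2 = 10^(−1.55) × 5250×10^-6 = 1.480×10^-4 mol/L
α₀ = 1/(1 + K1/[H⁺] + K1K2/[H⁺]²) = 1/(1 + 10^+0.65 + 10^-2.65) = 0.1828
DIC = [CO2*]/α₀ = 1.480×10^-4 / 0.1828 = 0.809 mmol/L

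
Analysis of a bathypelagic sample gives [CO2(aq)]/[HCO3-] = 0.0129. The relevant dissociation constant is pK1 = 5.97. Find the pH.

pH = 7.86

From K1 = [H⁺][HCO3-]/[CO2(aq)]:  pH = pK1 − log₁₀([CO2(aq)]/[HCO3-])
log₁₀(0.0129) = -1.889
pH = 5.97 − (-1.889) = 7.86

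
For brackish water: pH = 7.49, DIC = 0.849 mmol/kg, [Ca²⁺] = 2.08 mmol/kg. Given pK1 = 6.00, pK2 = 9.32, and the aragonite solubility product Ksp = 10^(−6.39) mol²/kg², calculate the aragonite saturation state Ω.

α₂ = 1 / (1 + [H⁺]/K2 + [H⁺]²/(K1K2)) = 1 / (1 + 10^+1.83 + 10^+0.34)
   = 1 / (1 + 67.608 + 2.1878) = 1/70.796 = 0.01413
[CO3²⁻] = α₂ × DIC = 0.01413 × 0.849 = 0.01199 mmol/kg = 11.99 μmol/kg
Ksp = 10^(−6.39) = 4.074×10^-7
Ω = [Ca²⁺][CO3²⁻]/Ksp = (2.08×10^-3)(1.199×10^-5) / 4.074×10^-7 = 0.0612

Ω = 0.0612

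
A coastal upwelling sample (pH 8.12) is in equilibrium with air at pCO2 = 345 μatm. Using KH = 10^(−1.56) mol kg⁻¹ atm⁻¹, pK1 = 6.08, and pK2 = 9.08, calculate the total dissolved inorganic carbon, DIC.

[CO2*] = KH · pCO2 = 10^(−1.56) × 345×10^-6 = 9.502×10^-6 mol/kg
α₀ = 1/(1 + K1/[H⁺] + K1K2/[H⁺]²) = 1/(1 + 10^+2.04 + 10^+1.08) = 0.008152
DIC = [CO2*]/α₀ = 9.502×10^-6 / 0.008152 = 1.17 mmol/kg

DIC = 1.17 mmol/kg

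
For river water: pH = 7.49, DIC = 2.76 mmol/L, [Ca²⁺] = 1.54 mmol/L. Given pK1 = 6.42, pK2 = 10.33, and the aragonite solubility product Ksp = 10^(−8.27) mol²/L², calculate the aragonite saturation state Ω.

α₂ = 1 / (1 + [H⁺]/K2 + [H⁺]²/(K1K2)) = 1 / (1 + 10^+2.84 + 10^+1.77)
   = 1 / (1 + 691.83 + 58.884) = 1/751.72 = 0.001330
[CO3²⁻] = α₂ × DIC = 0.001330 × 2.76 = 0.003672 mmol/L = 3.672 μmol/L
Ksp = 10^(−8.27) = 5.370×10^-9
Ω = [Ca²⁺][CO3²⁻]/Ksp = (1.54×10^-3)(3.672×10^-6) / 5.370×10^-9 = 1.05

Ω = 1.05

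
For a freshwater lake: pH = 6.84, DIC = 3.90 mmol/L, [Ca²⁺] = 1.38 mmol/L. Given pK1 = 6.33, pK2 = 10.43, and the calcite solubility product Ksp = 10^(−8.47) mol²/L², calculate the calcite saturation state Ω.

Ω = 0.312

α₂ = 1 / (1 + [H⁺]/K2 + [H⁺]²/(K1K2)) = 1 / (1 + 10^+3.59 + 10^+3.08)
   = 1 / (1 + 3890.5 + 1202.3) = 1/5093.7 = 0.0001963
[CO3²⁻] = α₂ × DIC = 0.0001963 × 3.90 = 0.0007656 mmol/L = 0.7656 μmol/L
Ksp = 10^(−8.47) = 3.388×10^-9
Ω = [Ca²⁺][CO3²⁻]/Ksp = (1.38×10^-3)(7.656×10^-7) / 3.388×10^-9 = 0.312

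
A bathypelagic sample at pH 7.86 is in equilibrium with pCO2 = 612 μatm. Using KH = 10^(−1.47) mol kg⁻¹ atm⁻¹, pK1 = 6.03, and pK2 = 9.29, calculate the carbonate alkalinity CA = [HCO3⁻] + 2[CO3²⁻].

[CO2*] = KH · pCO2 = 10^(−1.47) × 612×10^-6 = 2.074×10^-5 mol/kg
α₀ = 1/(1 + K1/[H⁺] + K1K2/[H⁺]²) = 1/(1 + 10^+1.83 + 10^+0.40) = 0.01406
DIC = [CO2*]/α₀ = 2.074×10^-5 / 0.01406 = 1.475 mmol/kg
CA = (α₁ + 2α₂)·DIC = (0.9506 + 2×0.03532) × 1.475 = 1.51 mmol/kg

CA = 1.51 mmol/kg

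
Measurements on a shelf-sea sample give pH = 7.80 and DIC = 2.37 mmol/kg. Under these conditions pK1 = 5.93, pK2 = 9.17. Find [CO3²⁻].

α₂ = 1 / (1 + [H⁺]/K2 + [H⁺]²/(K1K2)) = 1 / (1 + 10^+1.37 + 10^-0.50)
   = 1 / (1 + 23.442 + 0.31623) = 1/24.759 = 0.04039
[CO3²⁻] = α₂ × DIC = 0.04039 × 2.37 = 0.0957 mmol/kg

[CO3²⁻] = 0.0957 mmol/kg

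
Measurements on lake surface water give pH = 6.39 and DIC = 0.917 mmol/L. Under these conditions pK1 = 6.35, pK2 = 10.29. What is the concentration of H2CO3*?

α₀ = 1 / (1 + K1/[H⁺] + K1K2/[H⁺]²) = 1 / (1 + 10^+0.04 + 10^-3.86)
   = 1 / (1 + 1.0965 + 0.00013804) = 1/2.0966 = 0.4770
[CO2*] = α₀ × DIC = 0.4770 × 0.917 = 0.437 mmol/L

[CO2*] = 0.437 mmol/L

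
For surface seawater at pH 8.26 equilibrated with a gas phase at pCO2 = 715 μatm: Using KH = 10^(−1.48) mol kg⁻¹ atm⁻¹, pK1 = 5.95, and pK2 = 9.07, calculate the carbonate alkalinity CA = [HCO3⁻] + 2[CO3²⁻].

CA = 6.33 mmol/kg

[CO2*] = KH · pCO2 = 10^(−1.48) × 715×10^-6 = 2.368×10^-5 mol/kg
α₀ = 1/(1 + K1/[H⁺] + K1K2/[H⁺]²) = 1/(1 + 10^+2.31 + 10^+1.50) = 0.004223
DIC = [CO2*]/α₀ = 2.368×10^-5 / 0.004223 = 5.606 mmol/kg
CA = (α₁ + 2α₂)·DIC = (0.8622 + 2×0.1335) × 5.606 = 6.33 mmol/kg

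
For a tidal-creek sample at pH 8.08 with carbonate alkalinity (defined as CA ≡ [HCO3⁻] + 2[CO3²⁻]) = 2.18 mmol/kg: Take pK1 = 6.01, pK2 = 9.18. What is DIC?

DIC = 2.05 mmol/kg

CA = [HCO3⁻] + 2[CO3²⁻] = (α₁ + 2α₂)·DIC
At pH 8.08: [H⁺]/K1 = 10^-2.07 = 0.0085114, K2/[H⁺] = 10^-1.10 = 0.079433
α₁ = 1/(1 + 0.0085114 + 0.079433) = 1/1.0879 = 0.9192; α₂ = α₁·K2/[H⁺] = 0.07301
α₁ + 2α₂ = 1.0652
DIC = CA / (α₁ + 2α₂) = 2.18 / 1.0652 = 2.05 mmol/kg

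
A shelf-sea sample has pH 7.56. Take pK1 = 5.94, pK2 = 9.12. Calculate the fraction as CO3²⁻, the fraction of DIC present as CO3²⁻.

α₂ = 1 / (1 + [H⁺]/K2 + [H⁺]²/(K1K2)) = 1 / (1 + 10^+1.56 + 10^-0.06)
   = 1 / (1 + 36.308 + 0.87096) = 1/38.179 = 0.02619

α₂ = 0.0262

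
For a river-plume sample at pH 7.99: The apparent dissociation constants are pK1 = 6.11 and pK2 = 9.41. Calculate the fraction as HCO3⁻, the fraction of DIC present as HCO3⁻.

α₁ = 1 / (1 + [H⁺]/K1 + K2/[H⁺]) = 1 / (1 + 10^-1.88 + 10^-1.42)
   = 1 / (1 + 0.013183 + 0.038019) = 1/1.0512 = 0.9513

α₁ = 0.951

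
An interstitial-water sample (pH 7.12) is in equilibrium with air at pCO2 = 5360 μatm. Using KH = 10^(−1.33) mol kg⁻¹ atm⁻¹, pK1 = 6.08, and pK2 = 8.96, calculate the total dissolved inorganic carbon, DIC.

DIC = 3.04 mmol/kg

[CO2*] = KH · pCO2 = 10^(−1.33) × 5360×10^-6 = 2.507×10^-4 mol/kg
α₀ = 1/(1 + K1/[H⁺] + K1K2/[H⁺]²) = 1/(1 + 10^+1.04 + 10^-0.80) = 0.08249
DIC = [CO2*]/α₀ = 2.507×10^-4 / 0.08249 = 3.04 mmol/kg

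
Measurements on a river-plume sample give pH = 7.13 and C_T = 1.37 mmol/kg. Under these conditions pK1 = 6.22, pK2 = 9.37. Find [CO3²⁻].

α₂ = 1 / (1 + [H⁺]/K2 + [H⁺]²/(K1K2)) = 1 / (1 + 10^+2.24 + 10^+1.33)
   = 1 / (1 + 173.78 + 21.380) = 1/196.16 = 0.005098
[CO3²⁻] = α₂ × DIC = 0.005098 × 1.37 = 0.00698 mmol/kg = 6.98 μmol/kg

[CO3²⁻] = 6.98 μmol/kg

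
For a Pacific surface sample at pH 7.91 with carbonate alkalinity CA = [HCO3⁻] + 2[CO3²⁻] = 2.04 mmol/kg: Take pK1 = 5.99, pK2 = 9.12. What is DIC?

DIC = 1.95 mmol/kg

CA = [HCO3⁻] + 2[CO3²⁻] = (α₁ + 2α₂)·DIC
At pH 7.91: [H⁺]/K1 = 10^-1.92 = 0.012023, K2/[H⁺] = 10^-1.21 = 0.061660
α₁ = 1/(1 + 0.012023 + 0.061660) = 1/1.0737 = 0.9314; α₂ = α₁·K2/[H⁺] = 0.05743
α₁ + 2α₂ = 1.0462
DIC = CA / (α₁ + 2α₂) = 2.04 / 1.0462 = 1.95 mmol/kg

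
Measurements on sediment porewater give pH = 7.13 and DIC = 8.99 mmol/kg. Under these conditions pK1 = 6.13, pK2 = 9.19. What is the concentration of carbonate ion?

α₂ = 1 / (1 + [H⁺]/K2 + [H⁺]²/(K1K2)) = 1 / (1 + 10^+2.06 + 10^+1.06)
   = 1 / (1 + 114.82 + 11.482) = 1/127.30 = 0.007856
[CO3²⁻] = α₂ × DIC = 0.007856 × 8.99 = 0.0706 mmol/kg

[CO3²⁻] = 0.0706 mmol/kg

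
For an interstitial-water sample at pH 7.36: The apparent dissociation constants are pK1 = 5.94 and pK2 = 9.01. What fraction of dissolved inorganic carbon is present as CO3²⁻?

α₂ = 0.0211

α₂ = 1 / (1 + [H⁺]/K2 + [H⁺]²/(K1K2)) = 1 / (1 + 10^+1.65 + 10^+0.23)
   = 1 / (1 + 44.668 + 1.6982) = 1/47.367 = 0.02111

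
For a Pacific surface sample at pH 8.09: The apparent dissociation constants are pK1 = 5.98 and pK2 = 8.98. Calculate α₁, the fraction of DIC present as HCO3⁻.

α₁ = 1 / (1 + [H⁺]/K1 + K2/[H⁺]) = 1 / (1 + 10^-2.11 + 10^-0.89)
   = 1 / (1 + 0.0077625 + 0.12882) = 1/1.1366 = 0.8798

α₁ = 0.880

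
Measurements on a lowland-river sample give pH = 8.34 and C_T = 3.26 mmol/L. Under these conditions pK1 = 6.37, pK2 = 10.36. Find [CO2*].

[CO2*] = 0.0342 mmol/L

α₀ = 1 / (1 + K1/[H⁺] + K1K2/[H⁺]²) = 1 / (1 + 10^+1.97 + 10^-0.05)
   = 1 / (1 + 93.325 + 0.89125) = 1/95.217 = 0.01050
[CO2*] = α₀ × DIC = 0.01050 × 3.26 = 0.0342 mmol/L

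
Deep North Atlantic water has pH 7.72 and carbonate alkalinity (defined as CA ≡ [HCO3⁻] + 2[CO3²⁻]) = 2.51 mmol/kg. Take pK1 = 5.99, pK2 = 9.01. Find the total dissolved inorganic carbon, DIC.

CA = [HCO3⁻] + 2[CO3²⁻] = (α₁ + 2α₂)·DIC
At pH 7.72: [H⁺]/K1 = 10^-1.73 = 0.018621, K2/[H⁺] = 10^-1.29 = 0.051286
α₁ = 1/(1 + 0.018621 + 0.051286) = 1/1.0699 = 0.9347; α₂ = α₁·K2/[H⁺] = 0.04794
α₁ + 2α₂ = 1.0305
DIC = CA / (α₁ + 2α₂) = 2.51 / 1.0305 = 2.44 mmol/kg

DIC = 2.44 mmol/kg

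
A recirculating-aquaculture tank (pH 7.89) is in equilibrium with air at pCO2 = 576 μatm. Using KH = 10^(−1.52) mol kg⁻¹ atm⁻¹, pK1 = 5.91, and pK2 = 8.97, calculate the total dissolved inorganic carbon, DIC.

DIC = 1.82 mmol/kg

[CO2*] = KH · pCO2 = 10^(−1.52) × 576×10^-6 = 1.739×10^-5 mol/kg
α₀ = 1/(1 + K1/[H⁺] + K1K2/[H⁺]²) = 1/(1 + 10^+1.98 + 10^+0.90) = 0.009575
DIC = [CO2*]/α₀ = 1.739×10^-5 / 0.009575 = 1.82 mmol/kg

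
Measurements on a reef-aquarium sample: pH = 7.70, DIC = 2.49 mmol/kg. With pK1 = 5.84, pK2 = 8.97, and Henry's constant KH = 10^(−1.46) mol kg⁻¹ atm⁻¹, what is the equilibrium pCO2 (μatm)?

pCO2 = 929 μatm

α₀ = 1 / (1 + K1/[H⁺] + K1K2/[H⁺]²) = 1 / (1 + 10^+1.86 + 10^+0.59)
   = 1 / (1 + 72.444 + 3.8905) = 1/77.334 = 0.01293
[CO2*] = α₀ × DIC = 0.01293 × 2.49 = 0.03220 mmol/kg
pCO2 = [CO2*]/KH = 3.220×10^-5 / 3.467×10^-2 = 929 μatm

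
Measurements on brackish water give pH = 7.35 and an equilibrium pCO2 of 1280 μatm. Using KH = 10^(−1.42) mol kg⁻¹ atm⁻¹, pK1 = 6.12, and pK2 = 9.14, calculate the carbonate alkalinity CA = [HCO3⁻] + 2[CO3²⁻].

[CO2*] = KH · pCO2 = 10^(−1.42) × 1280×10^-6 = 4.866×10^-5 mol/kg
α₀ = 1/(1 + K1/[H⁺] + K1K2/[H⁺]²) = 1/(1 + 10^+1.23 + 10^-0.56) = 0.05477
DIC = [CO2*]/α₀ = 4.866×10^-5 / 0.05477 = 0.8885 mmol/kg
CA = (α₁ + 2α₂)·DIC = (0.9301 + 2×0.01509) × 0.8885 = 0.853 mmol/kg

CA = 0.853 mmol/kg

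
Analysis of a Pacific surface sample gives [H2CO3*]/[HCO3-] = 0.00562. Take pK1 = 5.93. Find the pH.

pH = 8.18

From K1 = [H⁺][HCO3-]/[H2CO3*]:  pH = pK1 − log₁₀([H2CO3*]/[HCO3-])
log₁₀(0.00562) = -2.250
pH = 5.93 − (-2.250) = 8.18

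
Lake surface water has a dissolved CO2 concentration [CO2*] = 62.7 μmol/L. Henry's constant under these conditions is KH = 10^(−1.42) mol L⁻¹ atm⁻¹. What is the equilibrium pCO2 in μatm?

KH = 10^(−1.42) = 3.802×10^-2 mol L⁻¹ atm⁻¹
pCO2 = [CO2*]/KH = 62.7×10^-6 / 3.802×10^-2 = 1.65×10^-3 atm = 1650 μatm

pCO2 = 1650 μatm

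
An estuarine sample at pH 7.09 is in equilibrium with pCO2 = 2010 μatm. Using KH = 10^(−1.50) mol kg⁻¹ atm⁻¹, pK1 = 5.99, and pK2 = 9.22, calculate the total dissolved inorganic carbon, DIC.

DIC = 0.870 mmol/kg

[CO2*] = KH · pCO2 = 10^(−1.50) × 2010×10^-6 = 6.356×10^-5 mol/kg
α₀ = 1/(1 + K1/[H⁺] + K1K2/[H⁺]²) = 1/(1 + 10^+1.10 + 10^-1.03) = 0.07309
DIC = [CO2*]/α₀ = 6.356×10^-5 / 0.07309 = 0.870 mmol/kg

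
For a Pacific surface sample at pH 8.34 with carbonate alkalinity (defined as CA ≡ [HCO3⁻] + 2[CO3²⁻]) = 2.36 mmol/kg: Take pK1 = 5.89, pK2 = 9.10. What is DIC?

DIC = 2.06 mmol/kg

CA = [HCO3⁻] + 2[CO3²⁻] = (α₁ + 2α₂)·DIC
At pH 8.34: [H⁺]/K1 = 10^-2.45 = 0.0035481, K2/[H⁺] = 10^-0.76 = 0.17378
α₁ = 1/(1 + 0.0035481 + 0.17378) = 1/1.1773 = 0.8494; α₂ = α₁·K2/[H⁺] = 0.1476
α₁ + 2α₂ = 1.1446
DIC = CA / (α₁ + 2α₂) = 2.36 / 1.1446 = 2.06 mmol/kg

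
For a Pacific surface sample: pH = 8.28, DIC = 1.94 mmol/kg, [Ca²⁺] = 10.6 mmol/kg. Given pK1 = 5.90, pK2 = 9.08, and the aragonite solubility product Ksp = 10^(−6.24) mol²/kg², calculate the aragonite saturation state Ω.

α₂ = 1 / (1 + [H⁺]/K2 + [H⁺]²/(K1K2)) = 1 / (1 + 10^+0.80 + 10^-1.58)
   = 1 / (1 + 6.3096 + 0.026303) = 1/7.3359 = 0.1363
[CO3²⁻] = α₂ × DIC = 0.1363 × 1.94 = 0.2645 mmol/kg
Ksp = 10^(−6.24) = 5.754×10^-7
Ω = [Ca²⁺][CO3²⁻]/Ksp = (10.6×10^-3)(2.645×10^-4) / 5.754×10^-7 = 4.87

Ω = 4.87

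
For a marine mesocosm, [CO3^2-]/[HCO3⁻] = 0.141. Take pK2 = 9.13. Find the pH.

From K2 = [H⁺][CO3^2-]/[HCO3⁻]:  pH = pK2 + log₁₀([CO3^2-]/[HCO3⁻])
log₁₀(0.141) = -0.851
pH = 9.13 + (-0.851) = 8.28

pH = 8.28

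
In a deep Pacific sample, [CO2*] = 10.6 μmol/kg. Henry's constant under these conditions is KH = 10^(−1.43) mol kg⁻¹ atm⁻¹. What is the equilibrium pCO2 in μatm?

pCO2 = 285 μatm

KH = 10^(−1.43) = 3.715×10^-2 mol kg⁻¹ atm⁻¹
pCO2 = [CO2*]/KH = 10.6×10^-6 / 3.715×10^-2 = 2.85×10^-4 atm = 285 μatm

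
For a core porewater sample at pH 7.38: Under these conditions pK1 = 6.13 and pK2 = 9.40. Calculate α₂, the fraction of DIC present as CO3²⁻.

α₂ = 1 / (1 + [H⁺]/K2 + [H⁺]²/(K1K2)) = 1 / (1 + 10^+2.02 + 10^+0.77)
   = 1 / (1 + 104.71 + 5.8884) = 1/111.60 = 0.008960

α₂ = 0.00896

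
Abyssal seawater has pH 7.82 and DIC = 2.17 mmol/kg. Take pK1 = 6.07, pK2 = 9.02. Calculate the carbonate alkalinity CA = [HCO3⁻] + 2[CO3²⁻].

CA = [HCO3⁻] + 2[CO3²⁻] = (α₁ + 2α₂)·DIC
At pH 7.82: [H⁺]/K1 = 10^-1.75 = 0.017783, K2/[H⁺] = 10^-1.20 = 0.063096
α₁ = 1/(1 + 0.017783 + 0.063096) = 1/1.0809 = 0.9252; α₂ = α₁·K2/[H⁺] = 0.05837
α₁ + 2α₂ = 1.0419
CA = 1.0419 × 2.17 = 2.26 mmol/kg

CA = 2.26 mmol/kg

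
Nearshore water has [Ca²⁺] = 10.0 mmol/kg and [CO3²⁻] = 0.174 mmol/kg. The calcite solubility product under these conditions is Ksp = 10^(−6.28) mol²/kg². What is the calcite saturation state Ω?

Ω = 3.32

Ksp = 10^(−6.28) = 5.248×10^-7
Ω = [Ca²⁺][CO3²⁻]/Ksp = (10.0×10^-3)(0.174×10^-3) / 5.248×10^-7 = 3.32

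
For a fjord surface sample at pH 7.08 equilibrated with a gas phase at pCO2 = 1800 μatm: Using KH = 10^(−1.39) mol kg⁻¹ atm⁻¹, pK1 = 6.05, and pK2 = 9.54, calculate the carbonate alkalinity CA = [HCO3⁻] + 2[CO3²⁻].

CA = 0.791 mmol/kg

[CO2*] = KH · pCO2 = 10^(−1.39) × 1800×10^-6 = 7.333×10^-5 mol/kg
α₀ = 1/(1 + K1/[H⁺] + K1K2/[H⁺]²) = 1/(1 + 10^+1.03 + 10^-1.43) = 0.08509
DIC = [CO2*]/α₀ = 7.333×10^-5 / 0.08509 = 0.8618 mmol/kg
CA = (α₁ + 2α₂)·DIC = (0.9117 + 2×0.003161) × 0.8618 = 0.791 mmol/kg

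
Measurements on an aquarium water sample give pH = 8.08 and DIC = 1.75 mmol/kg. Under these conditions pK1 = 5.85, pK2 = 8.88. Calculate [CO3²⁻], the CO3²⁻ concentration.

α₂ = 1 / (1 + [H⁺]/K2 + [H⁺]²/(K1K2)) = 1 / (1 + 10^+0.80 + 10^-1.43)
   = 1 / (1 + 6.3096 + 0.037154) = 1/7.3467 = 0.1361
[CO3²⁻] = α₂ × DIC = 0.1361 × 1.75 = 0.238 mmol/kg

[CO3²⁻] = 0.238 mmol/kg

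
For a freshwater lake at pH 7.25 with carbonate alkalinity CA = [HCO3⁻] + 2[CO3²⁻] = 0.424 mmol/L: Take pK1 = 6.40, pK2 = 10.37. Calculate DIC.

DIC = 0.483 mmol/L

CA = [HCO3⁻] + 2[CO3²⁻] = (α₁ + 2α₂)·DIC
At pH 7.25: [H⁺]/K1 = 10^-0.85 = 0.14125, K2/[H⁺] = 10^-3.12 = 0.00075858
α₁ = 1/(1 + 0.14125 + 0.00075858) = 1/1.1420 = 0.8756; α₂ = α₁·K2/[H⁺] = 0.0006642
α₁ + 2α₂ = 0.8770
DIC = CA / (α₁ + 2α₂) = 0.424 / 0.8770 = 0.483 mmol/L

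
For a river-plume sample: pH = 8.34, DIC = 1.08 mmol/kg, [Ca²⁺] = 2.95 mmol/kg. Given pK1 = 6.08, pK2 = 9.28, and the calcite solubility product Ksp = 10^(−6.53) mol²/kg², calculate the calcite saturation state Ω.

α₂ = 1 / (1 + [H⁺]/K2 + [H⁺]²/(K1K2)) = 1 / (1 + 10^+0.94 + 10^-1.32)
   = 1 / (1 + 8.7096 + 0.047863) = 1/9.7575 = 0.1025
[CO3²⁻] = α₂ × DIC = 0.1025 × 1.08 = 0.1107 mmol/kg
Ksp = 10^(−6.53) = 2.951×10^-7
Ω = [Ca²⁺][CO3²⁻]/Ksp = (2.95×10^-3)(1.107×10^-4) / 2.951×10^-7 = 1.11

Ω = 1.11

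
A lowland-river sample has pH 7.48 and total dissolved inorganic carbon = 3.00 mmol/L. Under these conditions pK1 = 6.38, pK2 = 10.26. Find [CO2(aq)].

[CO2*] = 0.220 mmol/L

α₀ = 1 / (1 + K1/[H⁺] + K1K2/[H⁺]²) = 1 / (1 + 10^+1.10 + 10^-1.68)
   = 1 / (1 + 12.589 + 0.020893) = 1/13.610 = 0.07347
[CO2*] = α₀ × DIC = 0.07347 × 3.00 = 0.220 mmol/L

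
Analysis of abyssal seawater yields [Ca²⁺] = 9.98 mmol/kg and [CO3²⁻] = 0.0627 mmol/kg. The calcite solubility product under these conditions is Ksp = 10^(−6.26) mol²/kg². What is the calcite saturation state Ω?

Ksp = 10^(−6.26) = 5.495×10^-7
Ω = [Ca²⁺][CO3²⁻]/Ksp = (9.98×10^-3)(0.0627×10^-3) / 5.495×10^-7 = 1.14

Ω = 1.14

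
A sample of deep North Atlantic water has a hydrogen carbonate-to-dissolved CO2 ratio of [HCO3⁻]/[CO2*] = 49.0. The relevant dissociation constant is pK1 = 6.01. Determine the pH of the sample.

pH = 7.70

From K1 = [H⁺][HCO3⁻]/[CO2*]:  pH = pK1 + log₁₀([HCO3⁻]/[CO2*])
log₁₀(49.0) = +1.690
pH = 6.01 + (+1.690) = 7.70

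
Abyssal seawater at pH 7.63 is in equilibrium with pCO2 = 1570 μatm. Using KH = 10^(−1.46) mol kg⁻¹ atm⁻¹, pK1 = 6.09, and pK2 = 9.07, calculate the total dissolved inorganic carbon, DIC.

DIC = 2.01 mmol/kg

[CO2*] = KH · pCO2 = 10^(−1.46) × 1570×10^-6 = 5.444×10^-5 mol/kg
α₀ = 1/(1 + K1/[H⁺] + K1K2/[H⁺]²) = 1/(1 + 10^+1.54 + 10^+0.10) = 0.02708
DIC = [CO2*]/α₀ = 5.444×10^-5 / 0.02708 = 2.01 mmol/kg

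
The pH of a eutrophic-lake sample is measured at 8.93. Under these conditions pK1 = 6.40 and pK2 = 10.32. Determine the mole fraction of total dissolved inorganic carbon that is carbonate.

α₂ = 0.0390

α₂ = 1 / (1 + [H⁺]/K2 + [H⁺]²/(K1K2)) = 1 / (1 + 10^+1.39 + 10^-1.14)
   = 1 / (1 + 24.547 + 0.072444) = 1/25.620 = 0.03903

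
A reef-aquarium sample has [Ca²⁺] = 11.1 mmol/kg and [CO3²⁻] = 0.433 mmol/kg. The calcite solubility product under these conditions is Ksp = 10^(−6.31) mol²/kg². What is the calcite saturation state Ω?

Ksp = 10^(−6.31) = 4.898×10^-7
Ω = [Ca²⁺][CO3²⁻]/Ksp = (11.1×10^-3)(0.433×10^-3) / 4.898×10^-7 = 9.81

Ω = 9.81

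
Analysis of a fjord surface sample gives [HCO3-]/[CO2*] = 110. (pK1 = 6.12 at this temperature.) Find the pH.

From K1 = [H⁺][HCO3-]/[CO2*]:  pH = pK1 + log₁₀([HCO3-]/[CO2*])
log₁₀(110) = +2.041
pH = 6.12 + (+2.041) = 8.16

pH = 8.16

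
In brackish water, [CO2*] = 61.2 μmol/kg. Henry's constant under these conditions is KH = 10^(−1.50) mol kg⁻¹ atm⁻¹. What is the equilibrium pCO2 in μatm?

pCO2 = 1940 μatm

KH = 10^(−1.50) = 3.162×10^-2 mol kg⁻¹ atm⁻¹
pCO2 = [CO2*]/KH = 61.2×10^-6 / 3.162×10^-2 = 1.94×10^-3 atm = 1940 μatm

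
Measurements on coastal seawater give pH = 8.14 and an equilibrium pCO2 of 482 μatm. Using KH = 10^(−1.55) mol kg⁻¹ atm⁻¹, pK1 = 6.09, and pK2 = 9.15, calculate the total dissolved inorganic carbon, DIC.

DIC = 1.69 mmol/kg

[CO2*] = KH · pCO2 = 10^(−1.55) × 482×10^-6 = 1.358×10^-5 mol/kg
α₀ = 1/(1 + K1/[H⁺] + K1K2/[H⁺]²) = 1/(1 + 10^+2.05 + 10^+1.04) = 0.008054
DIC = [CO2*]/α₀ = 1.358×10^-5 / 0.008054 = 1.69 mmol/kg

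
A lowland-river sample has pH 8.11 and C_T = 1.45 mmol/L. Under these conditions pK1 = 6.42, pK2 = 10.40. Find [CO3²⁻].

[CO3²⁻] = 7.25 μmol/L

α₂ = 1 / (1 + [H⁺]/K2 + [H⁺]²/(K1K2)) = 1 / (1 + 10^+2.29 + 10^+0.60)
   = 1 / (1 + 194.98 + 3.9811) = 1/199.97 = 0.005001
[CO3²⁻] = α₂ × DIC = 0.005001 × 1.45 = 0.00725 mmol/L = 7.25 μmol/L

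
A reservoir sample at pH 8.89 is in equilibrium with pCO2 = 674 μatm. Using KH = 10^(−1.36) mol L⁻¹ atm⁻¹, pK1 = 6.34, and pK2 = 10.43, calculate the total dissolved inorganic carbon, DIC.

DIC = 10.8 mmol/L

[CO2*] = KH · pCO2 = 10^(−1.36) × 674×10^-6 = 2.942×10^-5 mol/L
α₀ = 1/(1 + K1/[H⁺] + K1K2/[H⁺]²) = 1/(1 + 10^+2.55 + 10^+1.01) = 0.002732
DIC = [CO2*]/α₀ = 2.942×10^-5 / 0.002732 = 10.8 mmol/L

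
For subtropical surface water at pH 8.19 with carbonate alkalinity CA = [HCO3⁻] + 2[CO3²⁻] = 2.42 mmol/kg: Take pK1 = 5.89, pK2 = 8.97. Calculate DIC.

CA = [HCO3⁻] + 2[CO3²⁻] = (α₁ + 2α₂)·DIC
At pH 8.19: [H⁺]/K1 = 10^-2.30 = 0.0050119, K2/[H⁺] = 10^-0.78 = 0.16596
α₁ = 1/(1 + 0.0050119 + 0.16596) = 1/1.1710 = 0.8540; α₂ = α₁·K2/[H⁺] = 0.1417
α₁ + 2α₂ = 1.1374
DIC = CA / (α₁ + 2α₂) = 2.42 / 1.1374 = 2.13 mmol/kg

DIC = 2.13 mmol/kg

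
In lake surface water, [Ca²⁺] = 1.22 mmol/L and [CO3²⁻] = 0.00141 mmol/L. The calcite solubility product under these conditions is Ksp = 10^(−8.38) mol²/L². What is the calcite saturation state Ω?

Ω = 0.413

Ksp = 10^(−8.38) = 4.169×10^-9
Ω = [Ca²⁺][CO3²⁻]/Ksp = (1.22×10^-3)(0.00141×10^-3) / 4.169×10^-9 = 0.413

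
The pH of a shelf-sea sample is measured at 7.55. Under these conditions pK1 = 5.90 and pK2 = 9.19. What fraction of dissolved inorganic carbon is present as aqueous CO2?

α₀ = 1 / (1 + K1/[H⁺] + K1K2/[H⁺]²) = 1 / (1 + 10^+1.65 + 10^+0.01)
   = 1 / (1 + 44.668 + 1.0233) = 1/46.692 = 0.02142

α₀ = 0.0214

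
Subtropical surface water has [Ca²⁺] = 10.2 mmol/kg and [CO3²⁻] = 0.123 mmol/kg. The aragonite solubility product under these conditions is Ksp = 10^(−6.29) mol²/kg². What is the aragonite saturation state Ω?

Ksp = 10^(−6.29) = 5.129×10^-7
Ω = [Ca²⁺][CO3²⁻]/Ksp = (10.2×10^-3)(0.123×10^-3) / 5.129×10^-7 = 2.45

Ω = 2.45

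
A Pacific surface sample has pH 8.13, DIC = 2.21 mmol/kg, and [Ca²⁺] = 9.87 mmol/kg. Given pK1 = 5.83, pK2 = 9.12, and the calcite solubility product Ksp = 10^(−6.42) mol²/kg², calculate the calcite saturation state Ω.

α₂ = 1 / (1 + [H⁺]/K2 + [H⁺]²/(K1K2)) = 1 / (1 + 10^+0.99 + 10^-1.31)
   = 1 / (1 + 9.7724 + 0.048978) = 1/10.821 = 0.09241
[CO3²⁻] = α₂ × DIC = 0.09241 × 2.21 = 0.2042 mmol/kg
Ksp = 10^(−6.42) = 3.802×10^-7
Ω = [Ca²⁺][CO3²⁻]/Ksp = (9.87×10^-3)(2.042×10^-4) / 3.802×10^-7 = 5.30

Ω = 5.30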